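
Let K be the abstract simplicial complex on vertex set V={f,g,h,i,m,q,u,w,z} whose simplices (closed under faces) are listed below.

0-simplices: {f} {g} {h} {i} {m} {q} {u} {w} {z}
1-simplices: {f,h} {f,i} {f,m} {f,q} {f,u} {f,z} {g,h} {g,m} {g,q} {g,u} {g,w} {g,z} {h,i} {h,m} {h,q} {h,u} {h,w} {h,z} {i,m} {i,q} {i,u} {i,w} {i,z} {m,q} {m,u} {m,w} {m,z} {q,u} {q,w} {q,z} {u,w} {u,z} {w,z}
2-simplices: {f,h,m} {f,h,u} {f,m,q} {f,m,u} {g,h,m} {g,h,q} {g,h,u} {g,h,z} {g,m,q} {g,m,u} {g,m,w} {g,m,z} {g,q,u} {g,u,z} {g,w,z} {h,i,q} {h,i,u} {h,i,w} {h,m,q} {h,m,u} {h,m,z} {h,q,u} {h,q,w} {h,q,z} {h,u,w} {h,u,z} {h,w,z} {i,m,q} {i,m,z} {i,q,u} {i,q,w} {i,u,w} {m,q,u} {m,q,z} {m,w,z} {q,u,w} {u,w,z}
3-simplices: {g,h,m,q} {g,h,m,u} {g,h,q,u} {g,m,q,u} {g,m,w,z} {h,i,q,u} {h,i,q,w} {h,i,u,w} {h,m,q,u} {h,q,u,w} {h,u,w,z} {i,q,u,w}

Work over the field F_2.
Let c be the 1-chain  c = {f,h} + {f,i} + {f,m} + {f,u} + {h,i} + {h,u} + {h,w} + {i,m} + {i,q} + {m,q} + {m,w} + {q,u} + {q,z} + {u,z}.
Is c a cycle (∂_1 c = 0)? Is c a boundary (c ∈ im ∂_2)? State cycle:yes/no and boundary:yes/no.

cycle:yes boundary:no

n_0=9 n_1=33 n_2=37 n_3=12  [Z2]
∂1: piv[fh,fi,fm,fq,fu,fz,gh,gw] rk=8  ker:gm,gq,gu,gz,hi,hm,hq,hu,hw,hz,im,iq,iu,iw,iz,mq,mu,mw,mz,qu,qw,qz,uw,uz,wz
∂2: piv[fhm,fhu,fmq,fmu,ghm,ghq,ghu,ghz,gmq,gmw,gmz,gqu,guz,gwz,hiq,hiu,hiw,hqw,hqz,huw,hwz,imq,imz] rk=23  ker:gmu,hmq,hmu,hmz,hqu,huz,iqu,iqw,iuw,mqu,mqz,mwz,quw,uwz
∂3: piv[ghmq,ghmu,ghqu,gmqu,gmwz,hiqu,hiqw,hiuw,hquw,huwz] rk=10  ker:hmqu,iquw
∂1c = 0
c vs im∂2: residual ≠ 0 ⇒ not boundary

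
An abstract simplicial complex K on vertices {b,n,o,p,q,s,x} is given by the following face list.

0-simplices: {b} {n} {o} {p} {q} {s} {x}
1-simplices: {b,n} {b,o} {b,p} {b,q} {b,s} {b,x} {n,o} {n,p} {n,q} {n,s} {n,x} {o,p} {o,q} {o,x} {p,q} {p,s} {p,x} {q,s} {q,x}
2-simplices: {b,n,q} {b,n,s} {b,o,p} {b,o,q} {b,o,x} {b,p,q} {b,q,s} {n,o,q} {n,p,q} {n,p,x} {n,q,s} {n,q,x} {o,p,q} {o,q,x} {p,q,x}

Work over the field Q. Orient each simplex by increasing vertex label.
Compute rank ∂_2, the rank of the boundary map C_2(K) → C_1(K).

n_0=7 n_1=19 n_2=15  [Q]
∂1: piv[bn,bo,bp,bq,bs,bx] rk=6  ker:no,np,nq,ns,nx,op,oq,ox,pq,ps,px,qs,qx
∂2: piv[bnq,bns,bop,boq,box,bpq,bqs,noq,npq,npx,nqx,oqx] rk=12  ker:nqs,opq,pqx
rk∂_2=12

rank∂_2=12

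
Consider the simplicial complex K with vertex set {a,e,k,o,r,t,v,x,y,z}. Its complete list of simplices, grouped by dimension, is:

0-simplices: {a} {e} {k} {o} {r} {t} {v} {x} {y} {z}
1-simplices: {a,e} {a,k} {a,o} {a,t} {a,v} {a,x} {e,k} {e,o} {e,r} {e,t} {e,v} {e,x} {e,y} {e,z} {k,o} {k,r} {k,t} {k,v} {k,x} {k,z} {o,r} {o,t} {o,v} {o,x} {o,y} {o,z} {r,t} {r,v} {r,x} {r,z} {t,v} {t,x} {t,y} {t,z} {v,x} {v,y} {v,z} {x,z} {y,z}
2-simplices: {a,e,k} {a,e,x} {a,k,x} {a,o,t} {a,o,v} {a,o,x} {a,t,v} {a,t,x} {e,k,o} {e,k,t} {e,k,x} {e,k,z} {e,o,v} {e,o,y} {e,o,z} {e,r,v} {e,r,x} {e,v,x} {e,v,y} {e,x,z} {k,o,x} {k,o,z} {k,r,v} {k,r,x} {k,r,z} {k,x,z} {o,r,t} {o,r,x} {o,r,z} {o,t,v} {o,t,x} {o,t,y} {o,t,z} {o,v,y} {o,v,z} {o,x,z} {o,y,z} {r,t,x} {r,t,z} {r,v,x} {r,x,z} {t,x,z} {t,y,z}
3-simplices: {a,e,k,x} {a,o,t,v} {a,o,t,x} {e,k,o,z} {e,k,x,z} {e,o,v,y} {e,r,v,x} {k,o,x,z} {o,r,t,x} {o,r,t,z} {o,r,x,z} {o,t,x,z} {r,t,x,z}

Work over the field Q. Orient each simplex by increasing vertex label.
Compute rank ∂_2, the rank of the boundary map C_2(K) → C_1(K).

rank∂_2=29

n_0=10 n_1=39 n_2=43 n_3=13  [Q]
∂1: piv[ae,ak,ao,at,av,ax,er,ey,ez] rk=9  ker:ek,eo,et,ev,ex,ko,kr,kt,kv,kx,kz,or,ot,ov,ox,oy,oz,rt,rv,rx,rz,tv,tx,ty,tz,vx,vy,vz,xz,yz
∂2: piv[aek,aex,akx,aot,aov,aox,atv,atx,eko,ekt,ekz,eov,eoy,eoz,erv,erx,evx,evy,exz,kox,krv,krx,krz,ort,orx,oty,otz,ovz,oyz] rk=29  ker:ekx,koz,kxz,orz,otv,otx,ovy,oxz,rtx,rtz,rvx,rxz,txz,tyz
∂3: piv[aekx,aotv,aotx,ekoz,ekxz,eovy,ervx,koxz,ortx,ortz,orxz,otxz] rk=12  ker:rtxz
rk∂_2=29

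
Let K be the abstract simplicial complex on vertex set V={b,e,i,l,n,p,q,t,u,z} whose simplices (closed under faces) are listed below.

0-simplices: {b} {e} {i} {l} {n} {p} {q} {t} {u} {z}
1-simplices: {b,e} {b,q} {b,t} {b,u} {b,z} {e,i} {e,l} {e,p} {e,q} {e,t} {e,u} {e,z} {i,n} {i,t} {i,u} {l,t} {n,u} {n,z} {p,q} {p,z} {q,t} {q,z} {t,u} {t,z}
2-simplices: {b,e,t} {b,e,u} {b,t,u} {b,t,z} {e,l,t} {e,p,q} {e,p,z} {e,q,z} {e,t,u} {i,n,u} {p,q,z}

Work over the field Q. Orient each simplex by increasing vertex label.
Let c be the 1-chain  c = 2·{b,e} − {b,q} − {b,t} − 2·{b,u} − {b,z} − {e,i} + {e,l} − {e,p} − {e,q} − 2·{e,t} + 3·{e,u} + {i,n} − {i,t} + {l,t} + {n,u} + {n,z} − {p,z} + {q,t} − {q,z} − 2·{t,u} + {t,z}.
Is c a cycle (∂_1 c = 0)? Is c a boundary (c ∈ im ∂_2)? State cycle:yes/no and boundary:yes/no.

cycle:no boundary:no

n_0=10 n_1=24 n_2=11  [Q]
∂1: piv[be,bq,bt,bu,bz,ei,el,ep,in] rk=9  ker:eq,et,eu,ez,it,iu,lt,nu,nz,pq,pz,qt,qz,tu,tz
∂2: piv[bet,beu,btu,btz,elt,epq,epz,eqz,inu] rk=9  ker:etu,pqz
∂1c = 3·{b} + 3·{e} − {i} − {n} − 2·{q} − {t} − {z}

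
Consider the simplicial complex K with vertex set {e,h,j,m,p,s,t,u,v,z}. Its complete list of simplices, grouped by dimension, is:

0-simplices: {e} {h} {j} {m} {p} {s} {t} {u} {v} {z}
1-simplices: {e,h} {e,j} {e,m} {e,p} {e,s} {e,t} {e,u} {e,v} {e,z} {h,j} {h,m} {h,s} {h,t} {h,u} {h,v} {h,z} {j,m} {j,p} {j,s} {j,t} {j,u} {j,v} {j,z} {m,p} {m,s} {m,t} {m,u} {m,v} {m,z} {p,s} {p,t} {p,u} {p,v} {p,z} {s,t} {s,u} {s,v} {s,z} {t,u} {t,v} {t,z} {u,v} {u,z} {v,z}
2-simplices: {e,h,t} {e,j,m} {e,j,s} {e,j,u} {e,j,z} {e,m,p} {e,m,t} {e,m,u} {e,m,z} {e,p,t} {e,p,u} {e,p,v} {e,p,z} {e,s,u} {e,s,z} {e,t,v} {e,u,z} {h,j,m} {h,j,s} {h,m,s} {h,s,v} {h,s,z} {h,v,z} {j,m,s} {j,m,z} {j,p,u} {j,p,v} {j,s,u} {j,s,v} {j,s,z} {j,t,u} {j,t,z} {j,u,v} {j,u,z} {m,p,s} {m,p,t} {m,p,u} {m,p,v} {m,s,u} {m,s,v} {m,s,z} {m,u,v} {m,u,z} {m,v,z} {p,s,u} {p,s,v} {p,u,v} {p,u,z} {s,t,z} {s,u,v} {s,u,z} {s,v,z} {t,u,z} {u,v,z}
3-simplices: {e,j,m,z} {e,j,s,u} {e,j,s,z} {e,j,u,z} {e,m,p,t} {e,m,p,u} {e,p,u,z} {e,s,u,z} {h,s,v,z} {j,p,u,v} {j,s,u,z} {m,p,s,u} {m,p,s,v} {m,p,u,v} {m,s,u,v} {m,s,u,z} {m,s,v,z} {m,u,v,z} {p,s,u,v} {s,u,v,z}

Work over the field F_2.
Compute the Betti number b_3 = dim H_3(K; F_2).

b_3=3

n_0=10 n_1=44 n_2=54 n_3=20  [Z2]
∂1: piv[eh,ej,em,ep,es,et,eu,ev,ez] rk=9  ker:hj,hm,hs,ht,hu,hv,hz,jm,jp,js,jt,ju,jv,jz,mp,ms,mt,mu,mv,mz,ps,pt,pu,pv,pz,st,su,sv,sz,tu,tv,tz,uv,uz,vz
∂2: piv[eht,ejm,ejs,eju,ejz,emp,emt,emu,emz,ept,epu,epv,epz,esu,esz,etv,euz,hjm,hjs,hms,hsv,hsz,hvz,jpu,jpv,jsv,jtu,jtz,juv,mps,mpv,stz] rk=32  ker:jms,jmz,jsu,jsz,juz,mpt,mpu,msu,msv,msz,muv,muz,mvz,psu,psv,puv,puz,suv,suz,svz,tuz,uvz
∂3: piv[ejmz,ejsu,ejsz,ejuz,empt,empu,epuz,esuz,hsvz,jpuv,mpsu,mpsv,mpuv,msuv,msuz,msvz,muvz] rk=17  ker:jsuz,psuv,suvz
b_3=(20−17)−0=3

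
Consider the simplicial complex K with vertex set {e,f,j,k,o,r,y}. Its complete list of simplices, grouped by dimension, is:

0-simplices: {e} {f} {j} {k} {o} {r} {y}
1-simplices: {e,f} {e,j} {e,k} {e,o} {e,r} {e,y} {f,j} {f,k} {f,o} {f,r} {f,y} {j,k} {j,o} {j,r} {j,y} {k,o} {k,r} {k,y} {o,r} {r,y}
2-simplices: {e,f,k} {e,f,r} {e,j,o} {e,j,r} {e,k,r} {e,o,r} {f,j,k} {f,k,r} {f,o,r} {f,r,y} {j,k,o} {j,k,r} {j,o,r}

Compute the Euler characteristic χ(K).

χ(K)=0

n_0=7 n_1=20 n_2=13
χ=+7−20+13=0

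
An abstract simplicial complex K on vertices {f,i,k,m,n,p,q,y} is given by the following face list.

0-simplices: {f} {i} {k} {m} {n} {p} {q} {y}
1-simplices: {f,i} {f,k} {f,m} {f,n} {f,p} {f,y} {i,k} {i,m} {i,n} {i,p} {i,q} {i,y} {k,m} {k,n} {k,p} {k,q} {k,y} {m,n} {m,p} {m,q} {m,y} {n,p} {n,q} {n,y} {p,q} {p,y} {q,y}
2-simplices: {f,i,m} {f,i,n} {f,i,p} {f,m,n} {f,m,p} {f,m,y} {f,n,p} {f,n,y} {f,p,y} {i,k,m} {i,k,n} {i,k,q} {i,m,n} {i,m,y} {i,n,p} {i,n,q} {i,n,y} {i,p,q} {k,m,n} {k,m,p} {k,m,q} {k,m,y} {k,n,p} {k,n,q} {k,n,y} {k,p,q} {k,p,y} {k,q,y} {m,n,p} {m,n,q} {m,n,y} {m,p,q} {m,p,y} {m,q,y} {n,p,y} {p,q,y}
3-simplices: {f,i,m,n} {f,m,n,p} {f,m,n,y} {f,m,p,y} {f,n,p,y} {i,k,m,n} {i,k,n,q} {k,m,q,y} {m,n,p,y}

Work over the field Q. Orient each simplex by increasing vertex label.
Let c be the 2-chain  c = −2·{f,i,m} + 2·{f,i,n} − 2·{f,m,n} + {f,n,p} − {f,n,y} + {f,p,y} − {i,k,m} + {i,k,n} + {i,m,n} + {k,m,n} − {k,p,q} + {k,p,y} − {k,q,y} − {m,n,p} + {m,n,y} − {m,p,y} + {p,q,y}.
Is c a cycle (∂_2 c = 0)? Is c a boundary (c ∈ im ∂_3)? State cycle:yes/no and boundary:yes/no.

cycle:yes boundary:no

n_0=8 n_1=27 n_2=36 n_3=9  [Q]
∂1: piv[fi,fk,fm,fn,fp,fy,iq] rk=7  ker:ik,im,in,ip,iy,km,kn,kp,kq,ky,mn,mp,mq,my,np,nq,ny,pq,py,qy
∂2: piv[fim,fin,fip,fmn,fmp,fmy,fnp,fny,fpy,ikm,ikn,ikq,imy,inq,ipq,kmp,kmq,kmy,kqy] rk=19  ker:imn,inp,iny,kmn,knp,knq,kny,kpq,kpy,mnp,mnq,mny,mpq,mpy,mqy,npy,pqy
∂3: piv[fimn,fmnp,fmny,fmpy,fnpy,ikmn,iknq,kmqy] rk=8  ker:mnpy
∂2c = 0
c vs im∂3: residual ≠ 0 ⇒ not boundary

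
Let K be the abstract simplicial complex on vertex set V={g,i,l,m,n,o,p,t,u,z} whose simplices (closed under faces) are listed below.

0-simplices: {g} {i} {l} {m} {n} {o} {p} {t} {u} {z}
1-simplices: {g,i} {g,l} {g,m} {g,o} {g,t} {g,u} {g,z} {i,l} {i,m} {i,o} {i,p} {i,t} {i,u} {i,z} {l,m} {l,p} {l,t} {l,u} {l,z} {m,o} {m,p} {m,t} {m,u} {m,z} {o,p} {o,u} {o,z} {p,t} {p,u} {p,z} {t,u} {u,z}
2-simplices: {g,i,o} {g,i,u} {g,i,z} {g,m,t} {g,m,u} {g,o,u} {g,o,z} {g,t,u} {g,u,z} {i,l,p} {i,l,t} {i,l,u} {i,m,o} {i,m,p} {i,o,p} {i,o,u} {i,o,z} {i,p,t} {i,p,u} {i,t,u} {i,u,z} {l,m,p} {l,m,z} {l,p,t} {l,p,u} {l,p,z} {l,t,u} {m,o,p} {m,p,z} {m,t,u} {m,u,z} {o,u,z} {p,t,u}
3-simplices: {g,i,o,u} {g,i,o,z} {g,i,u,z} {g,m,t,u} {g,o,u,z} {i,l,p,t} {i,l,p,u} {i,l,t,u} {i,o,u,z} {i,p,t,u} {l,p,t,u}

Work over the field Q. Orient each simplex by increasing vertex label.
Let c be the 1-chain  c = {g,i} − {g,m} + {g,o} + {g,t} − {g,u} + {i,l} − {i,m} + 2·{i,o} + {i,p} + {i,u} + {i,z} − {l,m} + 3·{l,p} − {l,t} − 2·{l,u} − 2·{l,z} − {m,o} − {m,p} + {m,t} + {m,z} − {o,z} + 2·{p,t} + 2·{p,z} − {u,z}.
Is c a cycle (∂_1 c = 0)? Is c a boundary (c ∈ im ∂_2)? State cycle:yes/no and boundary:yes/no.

cycle:no boundary:no

n_0=10 n_1=32 n_2=33 n_3=11  [Q]
∂1: piv[gi,gl,gm,go,gt,gu,gz,ip] rk=8  ker:il,im,io,it,iu,iz,lm,lp,lt,lu,lz,mo,mp,mt,mu,mz,op,ou,oz,pt,pu,pz,tu,uz
∂2: piv[gio,giu,giz,gmt,gmu,gou,goz,gtu,guz,ilp,ilt,ilu,imo,imp,iop,ipt,ipu,itu,lmp,lmz,lpz,muz] rk=22  ker:iou,ioz,iuz,lpt,lpu,ltu,mop,mpz,mtu,ouz,ptu
∂3: piv[giou,gioz,giuz,gmtu,gouz,ilpt,ilpu,iltu,iptu] rk=9  ker:iouz,lptu
∂1c = −{g} − 4·{i} + 4·{l} − 3·{m} + 3·{o} − {p} + 3·{t} − {u}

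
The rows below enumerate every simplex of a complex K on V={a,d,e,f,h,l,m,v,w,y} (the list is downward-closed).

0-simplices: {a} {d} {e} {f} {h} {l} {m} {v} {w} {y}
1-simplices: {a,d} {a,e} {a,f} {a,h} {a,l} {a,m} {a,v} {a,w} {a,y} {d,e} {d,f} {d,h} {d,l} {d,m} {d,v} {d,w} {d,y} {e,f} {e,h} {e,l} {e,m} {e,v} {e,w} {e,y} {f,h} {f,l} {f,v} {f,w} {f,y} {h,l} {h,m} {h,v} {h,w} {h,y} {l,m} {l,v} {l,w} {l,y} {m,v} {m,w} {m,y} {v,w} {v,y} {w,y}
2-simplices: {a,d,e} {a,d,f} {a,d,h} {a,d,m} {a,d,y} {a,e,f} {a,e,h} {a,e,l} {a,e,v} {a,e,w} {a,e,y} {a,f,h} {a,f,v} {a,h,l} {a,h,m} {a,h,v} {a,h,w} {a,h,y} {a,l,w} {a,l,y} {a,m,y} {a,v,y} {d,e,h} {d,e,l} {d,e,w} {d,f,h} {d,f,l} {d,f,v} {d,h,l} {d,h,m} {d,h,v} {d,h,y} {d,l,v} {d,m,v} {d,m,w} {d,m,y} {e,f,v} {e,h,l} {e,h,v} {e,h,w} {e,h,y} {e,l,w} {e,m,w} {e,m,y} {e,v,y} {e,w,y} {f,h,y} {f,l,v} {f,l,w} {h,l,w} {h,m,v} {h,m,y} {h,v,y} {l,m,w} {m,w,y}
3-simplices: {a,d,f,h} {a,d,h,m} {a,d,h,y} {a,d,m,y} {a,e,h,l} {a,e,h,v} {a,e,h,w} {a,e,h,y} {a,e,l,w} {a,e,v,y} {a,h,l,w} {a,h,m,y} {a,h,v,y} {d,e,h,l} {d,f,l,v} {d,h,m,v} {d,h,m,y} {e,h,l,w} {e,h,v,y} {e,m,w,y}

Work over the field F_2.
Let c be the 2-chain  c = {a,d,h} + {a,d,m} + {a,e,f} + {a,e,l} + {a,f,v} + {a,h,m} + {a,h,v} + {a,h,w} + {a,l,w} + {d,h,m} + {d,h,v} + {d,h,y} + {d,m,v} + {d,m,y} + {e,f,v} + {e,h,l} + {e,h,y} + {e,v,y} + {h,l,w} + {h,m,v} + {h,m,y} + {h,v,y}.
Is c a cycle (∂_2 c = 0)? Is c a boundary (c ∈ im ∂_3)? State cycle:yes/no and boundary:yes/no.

n_0=10 n_1=44 n_2=55 n_3=20  [Z2]
∂1: piv[ad,ae,af,ah,al,am,av,aw,ay] rk=9  ker:de,df,dh,dl,dm,dv,dw,dy,ef,eh,el,em,ev,ew,ey,fh,fl,fv,fw,fy,hl,hm,hv,hw,hy,lm,lv,lw,ly,mv,mw,my,vw,vy,wy
∂2: piv[ade,adf,adh,adm,ady,aef,aeh,ael,aev,aew,aey,afh,afv,ahl,ahm,ahv,ahw,ahy,alw,aly,amy,avy,del,dew,dfl,dfv,dlv,dmv,dmw,emw,ewy,fhy,flw,lmw] rk=34  ker:deh,dfh,dhl,dhm,dhv,dhy,dmy,efv,ehl,ehv,ehw,ehy,elw,emy,evy,flv,hlw,hmv,hmy,hvy,mwy
∂3: piv[adfh,adhm,adhy,admy,aehl,aehv,aehw,aehy,aelw,aevy,ahlw,ahmy,ahvy,dehl,dflv,dhmv,emwy] rk=17  ker:dhmy,ehlw,ehvy
∂2c = 0
c vs im∂3: residual ≠ 0 ⇒ not boundary

cycle:yes boundary:no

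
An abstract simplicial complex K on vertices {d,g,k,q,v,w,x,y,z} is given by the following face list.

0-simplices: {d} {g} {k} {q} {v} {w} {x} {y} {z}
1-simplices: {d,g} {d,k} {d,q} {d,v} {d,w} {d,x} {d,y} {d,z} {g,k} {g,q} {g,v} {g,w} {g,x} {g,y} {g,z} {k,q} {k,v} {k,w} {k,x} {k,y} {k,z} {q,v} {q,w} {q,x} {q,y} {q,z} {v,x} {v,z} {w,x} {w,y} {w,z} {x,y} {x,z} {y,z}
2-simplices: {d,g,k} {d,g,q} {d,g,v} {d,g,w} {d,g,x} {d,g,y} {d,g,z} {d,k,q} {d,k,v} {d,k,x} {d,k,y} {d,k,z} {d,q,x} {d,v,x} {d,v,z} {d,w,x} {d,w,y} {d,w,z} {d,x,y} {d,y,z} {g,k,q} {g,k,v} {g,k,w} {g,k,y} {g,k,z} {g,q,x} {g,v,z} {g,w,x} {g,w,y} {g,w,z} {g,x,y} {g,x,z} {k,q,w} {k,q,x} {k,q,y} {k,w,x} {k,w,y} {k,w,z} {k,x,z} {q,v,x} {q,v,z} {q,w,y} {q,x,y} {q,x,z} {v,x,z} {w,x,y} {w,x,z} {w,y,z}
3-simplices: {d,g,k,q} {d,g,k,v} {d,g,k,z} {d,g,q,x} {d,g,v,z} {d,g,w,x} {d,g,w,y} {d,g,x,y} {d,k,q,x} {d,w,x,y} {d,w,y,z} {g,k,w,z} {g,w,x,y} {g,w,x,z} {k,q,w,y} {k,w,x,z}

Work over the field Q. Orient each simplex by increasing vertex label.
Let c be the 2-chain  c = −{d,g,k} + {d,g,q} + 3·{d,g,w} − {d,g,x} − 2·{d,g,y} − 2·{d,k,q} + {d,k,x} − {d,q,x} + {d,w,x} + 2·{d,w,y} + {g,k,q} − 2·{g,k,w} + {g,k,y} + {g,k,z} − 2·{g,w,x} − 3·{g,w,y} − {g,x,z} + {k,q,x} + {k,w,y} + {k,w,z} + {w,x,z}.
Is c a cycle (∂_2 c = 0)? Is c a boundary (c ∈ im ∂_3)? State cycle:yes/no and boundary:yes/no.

cycle:yes boundary:no

n_0=9 n_1=34 n_2=48 n_3=16  [Q]
∂1: piv[dg,dk,dq,dv,dw,dx,dy,dz] rk=8  ker:gk,gq,gv,gw,gx,gy,gz,kq,kv,kw,kx,ky,kz,qv,qw,qx,qy,qz,vx,vz,wx,wy,wz,xy,xz,yz
∂2: piv[dgk,dgq,dgv,dgw,dgx,dgy,dgz,dkq,dkv,dkx,dky,dkz,dqx,dvx,dvz,dwx,dwy,dwz,dxy,dyz,gkw,gxz,kqw,kqy,qvx,qvz] rk=26  ker:gkq,gkv,gky,gkz,gqx,gvz,gwx,gwy,gwz,gxy,kqx,kwx,kwy,kwz,kxz,qwy,qxy,qxz,vxz,wxy,wxz,wyz
∂3: piv[dgkq,dgkv,dgkz,dgqx,dgvz,dgwx,dgwy,dgxy,dkqx,dwxy,dwyz,gkwz,gwxz,kqwy,kwxz] rk=15  ker:gwxy
∂2c = 0
c vs im∂3: residual ≠ 0 ⇒ not boundary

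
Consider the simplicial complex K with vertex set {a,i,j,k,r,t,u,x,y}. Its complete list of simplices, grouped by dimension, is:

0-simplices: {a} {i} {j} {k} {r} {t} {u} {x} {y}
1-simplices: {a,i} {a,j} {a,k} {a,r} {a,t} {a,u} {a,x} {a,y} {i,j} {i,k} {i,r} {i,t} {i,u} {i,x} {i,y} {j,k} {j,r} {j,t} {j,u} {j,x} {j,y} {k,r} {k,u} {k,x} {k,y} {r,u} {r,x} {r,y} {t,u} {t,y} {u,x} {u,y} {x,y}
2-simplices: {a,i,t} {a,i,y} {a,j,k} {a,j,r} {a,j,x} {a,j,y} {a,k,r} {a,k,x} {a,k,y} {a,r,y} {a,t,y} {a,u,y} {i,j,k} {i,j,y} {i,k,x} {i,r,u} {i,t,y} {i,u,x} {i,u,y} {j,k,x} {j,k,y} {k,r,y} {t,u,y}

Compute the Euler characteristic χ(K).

n_0=9 n_1=33 n_2=23
χ=+9−33+23=-1

χ(K)=-1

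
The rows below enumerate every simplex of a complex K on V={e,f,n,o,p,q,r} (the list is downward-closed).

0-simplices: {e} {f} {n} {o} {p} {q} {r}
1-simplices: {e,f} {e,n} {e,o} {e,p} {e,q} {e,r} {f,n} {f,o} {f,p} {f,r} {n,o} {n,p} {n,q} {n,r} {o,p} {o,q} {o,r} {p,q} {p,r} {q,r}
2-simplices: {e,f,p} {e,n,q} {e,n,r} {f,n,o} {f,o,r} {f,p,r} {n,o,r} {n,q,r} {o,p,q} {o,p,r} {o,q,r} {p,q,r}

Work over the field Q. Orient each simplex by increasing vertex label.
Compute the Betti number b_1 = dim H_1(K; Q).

n_0=7 n_1=20 n_2=12  [Q]
∂1: piv[ef,en,eo,ep,eq,er] rk=6  ker:fn,fo,fp,fr,no,np,nq,nr,op,oq,or,pq,pr,qr
∂2: piv[efp,enq,enr,fno,for,fpr,nor,nqr,opq,opr,oqr] rk=11  ker:pqr
b_1=(20−6)−11=3

b_1=3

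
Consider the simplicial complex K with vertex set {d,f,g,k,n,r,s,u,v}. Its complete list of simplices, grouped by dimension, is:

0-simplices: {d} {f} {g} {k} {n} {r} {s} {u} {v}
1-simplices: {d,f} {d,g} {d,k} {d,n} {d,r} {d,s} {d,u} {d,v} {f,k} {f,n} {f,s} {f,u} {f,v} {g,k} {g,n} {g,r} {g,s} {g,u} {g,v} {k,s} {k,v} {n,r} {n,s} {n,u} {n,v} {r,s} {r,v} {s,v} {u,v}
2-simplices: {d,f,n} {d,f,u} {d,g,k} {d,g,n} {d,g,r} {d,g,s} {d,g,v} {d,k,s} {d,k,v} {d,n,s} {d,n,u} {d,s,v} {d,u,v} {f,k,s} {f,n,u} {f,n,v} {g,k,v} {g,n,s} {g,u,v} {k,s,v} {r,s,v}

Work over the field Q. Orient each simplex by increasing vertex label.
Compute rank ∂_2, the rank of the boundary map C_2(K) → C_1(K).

rank∂_2=17

n_0=9 n_1=29 n_2=21  [Q]
∂1: piv[df,dg,dk,dn,dr,ds,du,dv] rk=8  ker:fk,fn,fs,fu,fv,gk,gn,gr,gs,gu,gv,ks,kv,nr,ns,nu,nv,rs,rv,sv,uv
∂2: piv[dfn,dfu,dgk,dgn,dgr,dgs,dgv,dks,dkv,dns,dnu,dsv,duv,fks,fnv,guv,rsv] rk=17  ker:fnu,gkv,gns,ksv
rk∂_2=17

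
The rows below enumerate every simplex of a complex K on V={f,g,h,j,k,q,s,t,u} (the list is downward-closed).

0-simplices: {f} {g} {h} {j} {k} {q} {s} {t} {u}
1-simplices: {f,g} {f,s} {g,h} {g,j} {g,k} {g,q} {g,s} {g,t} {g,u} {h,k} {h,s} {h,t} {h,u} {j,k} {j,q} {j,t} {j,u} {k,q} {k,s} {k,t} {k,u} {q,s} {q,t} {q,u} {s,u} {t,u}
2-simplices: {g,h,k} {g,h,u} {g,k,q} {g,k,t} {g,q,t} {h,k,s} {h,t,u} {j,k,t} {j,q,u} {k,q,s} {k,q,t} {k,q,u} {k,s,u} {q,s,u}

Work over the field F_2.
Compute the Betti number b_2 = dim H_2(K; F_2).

b_2=2

n_0=9 n_1=26 n_2=14  [Z2]
∂1: piv[fg,fs,gh,gj,gk,gq,gt,gu] rk=8  ker:gs,hk,hs,ht,hu,jk,jq,jt,ju,kq,ks,kt,ku,qs,qt,qu,su,tu
∂2: piv[ghk,ghu,gkq,gkt,gqt,hks,htu,jkt,jqu,kqs,kqu,ksu] rk=12  ker:kqt,qsu
b_2=(14−12)−0=2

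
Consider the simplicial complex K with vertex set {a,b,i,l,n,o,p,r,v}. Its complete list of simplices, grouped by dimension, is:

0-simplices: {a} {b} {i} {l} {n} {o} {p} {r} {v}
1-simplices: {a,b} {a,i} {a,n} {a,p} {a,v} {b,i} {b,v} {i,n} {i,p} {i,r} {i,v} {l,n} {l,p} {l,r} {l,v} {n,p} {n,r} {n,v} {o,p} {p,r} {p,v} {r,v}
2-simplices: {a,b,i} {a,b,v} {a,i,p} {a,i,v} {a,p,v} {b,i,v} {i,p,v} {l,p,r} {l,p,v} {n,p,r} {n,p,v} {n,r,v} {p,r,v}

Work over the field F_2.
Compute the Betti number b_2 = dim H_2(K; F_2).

b_2=3

n_0=9 n_1=22 n_2=13  [Z2]
∂1: piv[ab,ai,an,ap,av,ir,ln,op] rk=8  ker:bi,bv,in,ip,iv,lp,lr,lv,np,nr,nv,pr,pv,rv
∂2: piv[abi,abv,aip,aiv,apv,lpr,lpv,npr,npv,nrv] rk=10  ker:biv,ipv,prv
b_2=(13−10)−0=3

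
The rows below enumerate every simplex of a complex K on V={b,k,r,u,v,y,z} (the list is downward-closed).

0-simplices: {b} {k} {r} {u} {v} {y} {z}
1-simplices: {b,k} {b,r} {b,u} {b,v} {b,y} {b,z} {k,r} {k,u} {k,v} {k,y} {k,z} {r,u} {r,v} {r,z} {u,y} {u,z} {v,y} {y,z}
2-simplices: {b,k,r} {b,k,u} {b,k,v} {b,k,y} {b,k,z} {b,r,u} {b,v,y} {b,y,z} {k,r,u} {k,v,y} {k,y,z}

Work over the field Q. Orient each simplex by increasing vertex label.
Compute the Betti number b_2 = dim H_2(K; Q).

n_0=7 n_1=18 n_2=11  [Q]
∂1: piv[bk,br,bu,bv,by,bz] rk=6  ker:kr,ku,kv,ky,kz,ru,rv,rz,uy,uz,vy,yz
∂2: piv[bkr,bku,bkv,bky,bkz,bru,bvy,byz] rk=8  ker:kru,kvy,kyz
b_2=(11−8)−0=3

b_2=3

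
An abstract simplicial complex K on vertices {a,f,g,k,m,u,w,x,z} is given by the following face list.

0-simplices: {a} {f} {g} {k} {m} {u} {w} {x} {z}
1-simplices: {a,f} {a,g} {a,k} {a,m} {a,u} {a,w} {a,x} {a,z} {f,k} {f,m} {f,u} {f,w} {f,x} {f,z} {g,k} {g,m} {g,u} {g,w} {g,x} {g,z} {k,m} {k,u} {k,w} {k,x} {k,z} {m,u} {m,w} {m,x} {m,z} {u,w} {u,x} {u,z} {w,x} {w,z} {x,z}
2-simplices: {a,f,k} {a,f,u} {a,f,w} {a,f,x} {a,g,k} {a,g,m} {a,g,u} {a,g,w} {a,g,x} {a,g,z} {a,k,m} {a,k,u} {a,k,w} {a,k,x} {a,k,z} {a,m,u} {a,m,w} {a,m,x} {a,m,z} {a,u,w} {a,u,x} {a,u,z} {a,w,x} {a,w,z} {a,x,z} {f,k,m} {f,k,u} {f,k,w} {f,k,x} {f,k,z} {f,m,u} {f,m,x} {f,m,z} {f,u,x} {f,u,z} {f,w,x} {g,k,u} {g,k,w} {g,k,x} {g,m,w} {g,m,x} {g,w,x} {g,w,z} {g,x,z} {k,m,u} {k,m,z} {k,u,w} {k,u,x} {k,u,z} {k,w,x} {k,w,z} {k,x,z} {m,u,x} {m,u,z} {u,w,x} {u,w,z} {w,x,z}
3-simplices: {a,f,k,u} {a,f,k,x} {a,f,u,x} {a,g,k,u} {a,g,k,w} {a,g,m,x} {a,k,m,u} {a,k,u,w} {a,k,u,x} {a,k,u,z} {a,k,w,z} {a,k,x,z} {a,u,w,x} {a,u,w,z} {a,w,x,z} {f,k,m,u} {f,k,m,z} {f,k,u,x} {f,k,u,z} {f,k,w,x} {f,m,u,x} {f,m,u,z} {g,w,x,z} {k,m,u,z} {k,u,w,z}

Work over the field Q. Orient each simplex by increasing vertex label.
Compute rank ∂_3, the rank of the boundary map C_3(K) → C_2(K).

n_0=9 n_1=35 n_2=57 n_3=25  [Q]
∂1: piv[af,ag,ak,am,au,aw,ax,az] rk=8  ker:fk,fm,fu,fw,fx,fz,gk,gm,gu,gw,gx,gz,km,ku,kw,kx,kz,mu,mw,mx,mz,uw,ux,uz,wx,wz,xz
∂2: piv[afk,afu,afw,afx,agk,agm,agu,agw,agx,agz,akm,aku,akw,akx,akz,amu,amw,amx,amz,auw,aux,auz,awx,awz,axz,fkm,fkz] rk=27  ker:fku,fkw,fkx,fmu,fmx,fmz,fux,fuz,fwx,gku,gkw,gkx,gmw,gmx,gwx,gwz,gxz,kmu,kmz,kuw,kux,kuz,kwx,kwz,kxz,mux,muz,uwx,uwz,wxz
∂3: piv[afku,afkx,afux,agku,agkw,agmx,akmu,akuw,akux,akuz,akwz,akxz,auwx,auwz,awxz,fkmu,fkmz,fkuz,fkwx,fmux,fmuz,gwxz] rk=22  ker:fkux,kmuz,kuwz
rk∂_3=22

rank∂_3=22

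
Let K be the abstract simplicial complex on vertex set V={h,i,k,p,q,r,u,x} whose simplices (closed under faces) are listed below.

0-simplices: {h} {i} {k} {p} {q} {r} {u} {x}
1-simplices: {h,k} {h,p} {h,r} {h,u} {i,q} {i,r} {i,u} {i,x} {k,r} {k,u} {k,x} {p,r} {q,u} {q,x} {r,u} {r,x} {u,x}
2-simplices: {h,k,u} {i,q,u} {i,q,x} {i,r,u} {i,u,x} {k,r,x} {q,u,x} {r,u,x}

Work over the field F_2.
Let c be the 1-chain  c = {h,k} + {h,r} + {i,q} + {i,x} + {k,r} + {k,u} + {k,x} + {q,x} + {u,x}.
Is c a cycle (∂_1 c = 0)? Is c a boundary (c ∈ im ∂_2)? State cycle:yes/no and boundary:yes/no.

cycle:yes boundary:no

n_0=8 n_1=17 n_2=8  [Z2]
∂1: piv[hk,hp,hr,hu,iq,ir,ix] rk=7  ker:iu,kr,ku,kx,pr,qu,qx,ru,rx,ux
∂2: piv[hku,iqu,iqx,iru,iux,krx,rux] rk=7  ker:qux
∂1c = 0
c vs im∂2: residual ≠ 0 ⇒ not boundary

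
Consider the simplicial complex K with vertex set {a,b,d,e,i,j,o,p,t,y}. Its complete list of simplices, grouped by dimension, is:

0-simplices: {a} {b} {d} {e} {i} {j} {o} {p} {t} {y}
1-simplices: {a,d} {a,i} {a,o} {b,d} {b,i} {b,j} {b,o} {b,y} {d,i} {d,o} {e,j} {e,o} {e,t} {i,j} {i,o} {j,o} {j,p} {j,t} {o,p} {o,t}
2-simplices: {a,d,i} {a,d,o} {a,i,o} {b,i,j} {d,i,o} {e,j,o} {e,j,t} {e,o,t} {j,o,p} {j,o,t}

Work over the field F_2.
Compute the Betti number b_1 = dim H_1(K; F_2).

n_0=10 n_1=20 n_2=10  [Z2]
∂1: piv[ad,ai,ao,bd,bj,by,ej,et,jp] rk=9  ker:bi,bo,di,do,eo,ij,io,jo,jt,op,ot
∂2: piv[adi,ado,aio,bij,ejo,ejt,eot,jop] rk=8  ker:dio,jot
b_1=(20−9)−8=3

b_1=3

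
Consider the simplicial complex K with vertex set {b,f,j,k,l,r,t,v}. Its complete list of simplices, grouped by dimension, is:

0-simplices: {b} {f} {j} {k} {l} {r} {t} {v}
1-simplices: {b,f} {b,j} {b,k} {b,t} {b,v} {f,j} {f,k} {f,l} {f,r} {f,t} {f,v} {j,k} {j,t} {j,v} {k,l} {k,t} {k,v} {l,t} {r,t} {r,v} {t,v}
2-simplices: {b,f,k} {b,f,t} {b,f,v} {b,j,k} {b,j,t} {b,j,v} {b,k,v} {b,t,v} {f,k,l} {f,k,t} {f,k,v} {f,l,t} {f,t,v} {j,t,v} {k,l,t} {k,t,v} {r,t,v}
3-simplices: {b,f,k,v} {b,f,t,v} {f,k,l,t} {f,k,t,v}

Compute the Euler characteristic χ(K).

χ(K)=0

n_0=8 n_1=21 n_2=17 n_3=4
χ=+8−21+17−4=0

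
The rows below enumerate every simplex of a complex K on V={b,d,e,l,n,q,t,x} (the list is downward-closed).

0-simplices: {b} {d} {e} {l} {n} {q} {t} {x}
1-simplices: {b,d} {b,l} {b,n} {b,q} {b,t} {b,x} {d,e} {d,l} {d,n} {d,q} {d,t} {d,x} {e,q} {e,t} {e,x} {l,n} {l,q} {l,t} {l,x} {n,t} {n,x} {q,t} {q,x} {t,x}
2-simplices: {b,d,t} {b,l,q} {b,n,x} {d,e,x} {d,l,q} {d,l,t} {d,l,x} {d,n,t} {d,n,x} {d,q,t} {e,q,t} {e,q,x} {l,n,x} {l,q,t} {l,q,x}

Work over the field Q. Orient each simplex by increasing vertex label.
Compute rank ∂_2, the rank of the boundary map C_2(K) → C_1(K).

n_0=8 n_1=24 n_2=15  [Q]
∂1: piv[bd,bl,bn,bq,bt,bx,de] rk=7  ker:dl,dn,dq,dt,dx,eq,et,ex,ln,lq,lt,lx,nt,nx,qt,qx,tx
∂2: piv[bdt,blq,bnx,dex,dlq,dlt,dlx,dnt,dnx,dqt,eqt,eqx,lnx,lqx] rk=14  ker:lqt
rk∂_2=14

rank∂_2=14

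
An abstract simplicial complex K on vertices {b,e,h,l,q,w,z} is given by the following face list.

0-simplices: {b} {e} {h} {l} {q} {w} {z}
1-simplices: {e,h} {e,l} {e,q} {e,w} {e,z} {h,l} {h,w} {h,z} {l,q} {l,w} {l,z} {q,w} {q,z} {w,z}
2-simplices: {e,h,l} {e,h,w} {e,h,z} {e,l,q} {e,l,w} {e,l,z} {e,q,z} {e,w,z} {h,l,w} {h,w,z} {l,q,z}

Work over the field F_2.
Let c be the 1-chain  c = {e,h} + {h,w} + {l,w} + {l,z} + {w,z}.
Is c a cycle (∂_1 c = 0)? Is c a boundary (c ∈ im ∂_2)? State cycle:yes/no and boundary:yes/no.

n_0=7 n_1=14 n_2=11  [Z2]
∂1: piv[eh,el,eq,ew,ez] rk=5  ker:hl,hw,hz,lq,lw,lz,qw,qz,wz
∂2: piv[ehl,ehw,ehz,elq,elw,elz,eqz,ewz] rk=8  ker:hlw,hwz,lqz
∂1c = {e} + {w}

cycle:no boundary:no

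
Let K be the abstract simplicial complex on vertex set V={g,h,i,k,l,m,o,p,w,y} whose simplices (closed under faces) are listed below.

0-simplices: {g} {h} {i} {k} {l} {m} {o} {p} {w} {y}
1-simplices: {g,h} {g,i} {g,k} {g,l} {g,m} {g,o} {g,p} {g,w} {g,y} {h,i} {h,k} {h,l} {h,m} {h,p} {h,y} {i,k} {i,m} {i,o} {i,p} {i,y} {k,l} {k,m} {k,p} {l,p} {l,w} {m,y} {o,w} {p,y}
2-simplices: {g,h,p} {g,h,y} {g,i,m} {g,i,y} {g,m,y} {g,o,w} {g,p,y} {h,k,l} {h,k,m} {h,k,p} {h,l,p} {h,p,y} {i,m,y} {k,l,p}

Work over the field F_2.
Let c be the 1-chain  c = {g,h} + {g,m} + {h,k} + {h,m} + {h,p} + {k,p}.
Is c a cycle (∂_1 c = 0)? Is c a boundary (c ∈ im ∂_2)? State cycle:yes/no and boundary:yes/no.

n_0=10 n_1=28 n_2=14  [Z2]
∂1: piv[gh,gi,gk,gl,gm,go,gp,gw,gy] rk=9  ker:hi,hk,hl,hm,hp,hy,ik,im,io,ip,iy,kl,km,kp,lp,lw,my,ow,py
∂2: piv[ghp,ghy,gim,giy,gmy,gow,gpy,hkl,hkm,hkp,hlp] rk=11  ker:hpy,imy,klp
∂1c = 0
c vs im∂2: residual ≠ 0 ⇒ not boundary

cycle:yes boundary:no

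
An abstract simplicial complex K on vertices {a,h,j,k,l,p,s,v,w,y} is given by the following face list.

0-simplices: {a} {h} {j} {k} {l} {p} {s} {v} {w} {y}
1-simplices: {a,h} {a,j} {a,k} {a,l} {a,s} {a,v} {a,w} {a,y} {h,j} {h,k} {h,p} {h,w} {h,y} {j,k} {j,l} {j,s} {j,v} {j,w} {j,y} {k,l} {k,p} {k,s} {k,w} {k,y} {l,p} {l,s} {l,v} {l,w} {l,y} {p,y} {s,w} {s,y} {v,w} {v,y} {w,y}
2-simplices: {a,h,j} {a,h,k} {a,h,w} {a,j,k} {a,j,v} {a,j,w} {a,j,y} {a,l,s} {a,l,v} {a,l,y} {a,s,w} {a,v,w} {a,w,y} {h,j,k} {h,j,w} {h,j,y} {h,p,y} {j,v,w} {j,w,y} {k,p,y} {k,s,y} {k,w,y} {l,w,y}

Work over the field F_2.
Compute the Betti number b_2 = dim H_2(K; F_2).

n_0=10 n_1=35 n_2=23  [Z2]
∂1: piv[ah,aj,ak,al,as,av,aw,ay,hp] rk=9  ker:hj,hk,hw,hy,jk,jl,js,jv,jw,jy,kl,kp,ks,kw,ky,lp,ls,lv,lw,ly,py,sw,sy,vw,vy,wy
∂2: piv[ahj,ahk,ahw,ajk,ajv,ajw,ajy,als,alv,aly,asw,avw,awy,hjy,hpy,kpy,ksy,kwy,lwy] rk=19  ker:hjk,hjw,jvw,jwy
b_2=(23−19)−0=4

b_2=4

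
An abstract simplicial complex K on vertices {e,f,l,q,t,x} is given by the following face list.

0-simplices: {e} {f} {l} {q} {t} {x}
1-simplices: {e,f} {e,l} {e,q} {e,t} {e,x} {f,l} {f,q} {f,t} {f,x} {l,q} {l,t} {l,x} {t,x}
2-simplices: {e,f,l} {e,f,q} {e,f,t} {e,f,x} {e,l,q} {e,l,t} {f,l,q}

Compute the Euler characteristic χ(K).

n_0=6 n_1=13 n_2=7
χ=+6−13+7=0

χ(K)=0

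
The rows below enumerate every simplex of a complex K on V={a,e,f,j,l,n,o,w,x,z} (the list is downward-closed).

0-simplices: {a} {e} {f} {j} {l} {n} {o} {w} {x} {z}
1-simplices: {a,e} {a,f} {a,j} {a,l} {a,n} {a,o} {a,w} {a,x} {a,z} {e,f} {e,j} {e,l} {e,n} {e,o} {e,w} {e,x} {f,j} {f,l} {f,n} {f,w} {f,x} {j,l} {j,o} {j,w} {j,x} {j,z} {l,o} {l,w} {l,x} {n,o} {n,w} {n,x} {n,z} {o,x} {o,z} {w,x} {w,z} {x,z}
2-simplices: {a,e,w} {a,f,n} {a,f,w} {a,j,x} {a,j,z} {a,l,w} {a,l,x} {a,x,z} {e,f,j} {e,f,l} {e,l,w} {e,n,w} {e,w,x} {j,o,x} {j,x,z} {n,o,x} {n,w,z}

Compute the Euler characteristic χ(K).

n_0=10 n_1=38 n_2=17
χ=+10−38+17=-11

χ(K)=-11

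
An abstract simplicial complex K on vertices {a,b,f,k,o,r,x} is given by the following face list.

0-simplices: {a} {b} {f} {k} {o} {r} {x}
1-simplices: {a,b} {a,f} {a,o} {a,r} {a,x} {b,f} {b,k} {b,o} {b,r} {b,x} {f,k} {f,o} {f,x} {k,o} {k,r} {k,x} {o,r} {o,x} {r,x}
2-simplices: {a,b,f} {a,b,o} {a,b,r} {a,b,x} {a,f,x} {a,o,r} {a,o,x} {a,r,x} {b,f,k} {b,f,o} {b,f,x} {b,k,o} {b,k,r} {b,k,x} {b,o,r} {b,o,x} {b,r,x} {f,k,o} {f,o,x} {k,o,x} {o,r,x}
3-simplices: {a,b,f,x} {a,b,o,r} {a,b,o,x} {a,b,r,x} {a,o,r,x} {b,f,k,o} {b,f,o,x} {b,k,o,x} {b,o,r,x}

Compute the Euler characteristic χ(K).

χ(K)=0

n_0=7 n_1=19 n_2=21 n_3=9
χ=+7−19+21−9=0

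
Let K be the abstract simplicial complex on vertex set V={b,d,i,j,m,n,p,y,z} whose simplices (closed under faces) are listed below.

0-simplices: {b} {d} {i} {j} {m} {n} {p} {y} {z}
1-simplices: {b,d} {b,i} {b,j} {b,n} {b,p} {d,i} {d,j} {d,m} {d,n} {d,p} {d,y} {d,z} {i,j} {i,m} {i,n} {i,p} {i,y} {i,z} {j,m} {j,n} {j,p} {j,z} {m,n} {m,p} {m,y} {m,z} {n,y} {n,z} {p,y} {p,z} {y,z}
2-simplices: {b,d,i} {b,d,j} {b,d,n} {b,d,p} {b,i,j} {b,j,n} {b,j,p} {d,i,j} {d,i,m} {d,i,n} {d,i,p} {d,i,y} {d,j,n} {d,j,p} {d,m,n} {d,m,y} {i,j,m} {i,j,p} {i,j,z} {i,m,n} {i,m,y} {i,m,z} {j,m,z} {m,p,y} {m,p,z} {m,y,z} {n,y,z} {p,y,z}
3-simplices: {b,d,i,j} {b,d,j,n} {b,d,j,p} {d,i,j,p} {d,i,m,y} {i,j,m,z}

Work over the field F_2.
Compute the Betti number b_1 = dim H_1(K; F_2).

n_0=9 n_1=31 n_2=28 n_3=6  [Z2]
∂1: piv[bd,bi,bj,bn,bp,dm,dy,dz] rk=8  ker:di,dj,dn,dp,ij,im,in,ip,iy,iz,jm,jn,jp,jz,mn,mp,my,mz,ny,nz,py,pz,yz
∂2: piv[bdi,bdj,bdn,bdp,bij,bjn,bjp,dim,din,dip,diy,dmn,dmy,ijm,ijz,imz,mpy,mpz,myz,nyz] rk=20  ker:dij,djn,djp,ijp,imn,imy,jmz,pyz
∂3: piv[bdij,bdjn,bdjp,dijp,dimy,ijmz] rk=6
b_1=(31−8)−20=3

b_1=3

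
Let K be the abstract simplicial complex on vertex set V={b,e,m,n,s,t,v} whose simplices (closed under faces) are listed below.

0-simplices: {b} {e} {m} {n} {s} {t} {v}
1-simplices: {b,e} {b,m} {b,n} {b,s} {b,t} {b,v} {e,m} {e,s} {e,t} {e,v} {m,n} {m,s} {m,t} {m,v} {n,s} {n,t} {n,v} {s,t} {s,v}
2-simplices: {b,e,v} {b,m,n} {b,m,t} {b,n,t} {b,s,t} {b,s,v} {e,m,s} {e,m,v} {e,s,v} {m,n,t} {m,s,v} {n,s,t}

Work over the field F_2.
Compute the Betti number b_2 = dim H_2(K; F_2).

n_0=7 n_1=19 n_2=12  [Z2]
∂1: piv[be,bm,bn,bs,bt,bv] rk=6  ker:em,es,et,ev,mn,ms,mt,mv,ns,nt,nv,st,sv
∂2: piv[bev,bmn,bmt,bnt,bst,bsv,ems,emv,esv,nst] rk=10  ker:mnt,msv
b_2=(12−10)−0=2

b_2=2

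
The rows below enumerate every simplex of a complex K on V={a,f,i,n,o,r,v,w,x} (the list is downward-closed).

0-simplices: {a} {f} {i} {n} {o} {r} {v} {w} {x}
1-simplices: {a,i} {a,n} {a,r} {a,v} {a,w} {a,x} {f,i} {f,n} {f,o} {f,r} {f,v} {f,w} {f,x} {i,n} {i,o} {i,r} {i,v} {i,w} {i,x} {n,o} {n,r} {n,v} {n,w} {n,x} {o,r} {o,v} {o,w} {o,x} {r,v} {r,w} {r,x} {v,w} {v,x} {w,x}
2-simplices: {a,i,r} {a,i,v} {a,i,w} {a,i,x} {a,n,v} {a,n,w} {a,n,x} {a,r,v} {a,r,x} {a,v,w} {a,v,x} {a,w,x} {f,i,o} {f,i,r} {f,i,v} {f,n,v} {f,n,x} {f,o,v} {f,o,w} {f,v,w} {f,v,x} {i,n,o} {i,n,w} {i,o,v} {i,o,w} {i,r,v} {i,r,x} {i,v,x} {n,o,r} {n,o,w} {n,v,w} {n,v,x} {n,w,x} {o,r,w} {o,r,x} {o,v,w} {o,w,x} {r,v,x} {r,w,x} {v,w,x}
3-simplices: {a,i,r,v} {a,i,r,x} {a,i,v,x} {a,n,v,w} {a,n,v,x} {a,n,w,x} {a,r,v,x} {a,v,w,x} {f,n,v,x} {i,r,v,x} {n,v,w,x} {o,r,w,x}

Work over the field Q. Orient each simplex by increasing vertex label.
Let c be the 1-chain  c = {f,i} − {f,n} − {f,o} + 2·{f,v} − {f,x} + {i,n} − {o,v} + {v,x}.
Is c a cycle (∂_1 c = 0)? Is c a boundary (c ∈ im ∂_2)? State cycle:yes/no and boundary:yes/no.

n_0=9 n_1=34 n_2=40 n_3=12  [Q]
∂1: piv[ai,an,ar,av,aw,ax,fi,fo] rk=8  ker:fn,fr,fv,fw,fx,in,io,ir,iv,iw,ix,no,nr,nv,nw,nx,or,ov,ow,ox,rv,rw,rx,vw,vx,wx
∂2: piv[air,aiv,aiw,aix,anv,anw,anx,arv,arx,avw,avx,awx,fio,fir,fiv,fnv,fnx,fov,fow,fvw,ino,inw,nor,orw,orx,owx] rk=26  ker:fvx,iov,iow,irv,irx,ivx,now,nvw,nvx,nwx,ovw,rvx,rwx,vwx
∂3: piv[airv,airx,aivx,anvw,anvx,anwx,arvx,avwx,fnvx,orwx] rk=10  ker:irvx,nvwx
∂1c = 0
c vs im∂2: reduces to 0 ⇒ boundary

cycle:yes boundary:yes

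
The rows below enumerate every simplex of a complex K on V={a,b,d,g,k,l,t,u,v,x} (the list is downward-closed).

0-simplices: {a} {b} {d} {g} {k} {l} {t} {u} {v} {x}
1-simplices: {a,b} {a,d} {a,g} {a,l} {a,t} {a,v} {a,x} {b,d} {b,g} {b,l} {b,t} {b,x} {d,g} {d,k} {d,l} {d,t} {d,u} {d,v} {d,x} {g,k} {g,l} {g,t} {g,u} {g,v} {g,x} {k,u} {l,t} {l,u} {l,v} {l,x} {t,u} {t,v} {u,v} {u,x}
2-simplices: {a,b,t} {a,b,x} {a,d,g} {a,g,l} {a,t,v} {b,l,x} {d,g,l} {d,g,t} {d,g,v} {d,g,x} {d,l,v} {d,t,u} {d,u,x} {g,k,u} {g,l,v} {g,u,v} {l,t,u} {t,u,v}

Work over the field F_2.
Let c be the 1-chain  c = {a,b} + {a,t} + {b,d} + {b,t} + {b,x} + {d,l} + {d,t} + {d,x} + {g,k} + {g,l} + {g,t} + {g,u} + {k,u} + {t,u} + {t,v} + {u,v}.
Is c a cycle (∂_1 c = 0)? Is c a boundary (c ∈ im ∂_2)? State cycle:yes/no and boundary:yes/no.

cycle:yes boundary:no

n_0=10 n_1=34 n_2=18  [Z2]
∂1: piv[ab,ad,ag,al,at,av,ax,dk,du] rk=9  ker:bd,bg,bl,bt,bx,dg,dl,dt,dv,dx,gk,gl,gt,gu,gv,gx,ku,lt,lu,lv,lx,tu,tv,uv,ux
∂2: piv[abt,abx,adg,agl,atv,blx,dgl,dgt,dgv,dgx,dlv,dtu,dux,gku,guv,ltu,tuv] rk=17  ker:glv
∂1c = 0
c vs im∂2: residual ≠ 0 ⇒ not boundary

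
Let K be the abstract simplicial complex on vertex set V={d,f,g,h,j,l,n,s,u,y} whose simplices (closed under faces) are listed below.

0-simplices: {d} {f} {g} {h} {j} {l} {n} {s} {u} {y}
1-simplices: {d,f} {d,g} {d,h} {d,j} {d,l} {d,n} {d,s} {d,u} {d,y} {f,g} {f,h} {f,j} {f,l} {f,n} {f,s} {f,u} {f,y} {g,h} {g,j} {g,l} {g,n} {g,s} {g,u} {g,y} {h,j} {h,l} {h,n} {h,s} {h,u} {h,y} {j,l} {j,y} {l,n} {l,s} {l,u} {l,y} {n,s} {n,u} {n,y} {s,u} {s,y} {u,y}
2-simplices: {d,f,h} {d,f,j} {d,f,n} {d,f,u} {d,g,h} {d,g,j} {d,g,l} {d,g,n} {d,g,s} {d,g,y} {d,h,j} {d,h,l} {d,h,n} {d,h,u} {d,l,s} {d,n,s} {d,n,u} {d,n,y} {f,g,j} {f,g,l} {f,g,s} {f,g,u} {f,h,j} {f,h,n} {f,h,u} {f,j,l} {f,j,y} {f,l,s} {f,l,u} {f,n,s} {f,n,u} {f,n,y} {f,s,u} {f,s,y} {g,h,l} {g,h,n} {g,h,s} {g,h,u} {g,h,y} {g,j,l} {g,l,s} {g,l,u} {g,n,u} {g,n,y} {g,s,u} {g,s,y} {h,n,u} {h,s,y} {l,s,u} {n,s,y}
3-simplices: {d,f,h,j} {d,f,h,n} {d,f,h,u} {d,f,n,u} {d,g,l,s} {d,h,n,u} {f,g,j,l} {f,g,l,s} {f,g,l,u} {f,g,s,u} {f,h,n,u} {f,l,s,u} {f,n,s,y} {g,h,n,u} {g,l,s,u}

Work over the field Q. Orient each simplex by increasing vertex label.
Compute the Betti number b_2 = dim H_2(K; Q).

n_0=10 n_1=42 n_2=50 n_3=15  [Q]
∂1: piv[df,dg,dh,dj,dl,dn,ds,du,dy] rk=9  ker:fg,fh,fj,fl,fn,fs,fu,fy,gh,gj,gl,gn,gs,gu,gy,hj,hl,hn,hs,hu,hy,jl,jy,ln,ls,lu,ly,ns,nu,ny,su,sy,uy
∂2: piv[dfh,dfj,dfn,dfu,dgh,dgj,dgl,dgn,dgs,dgy,dhj,dhl,dhn,dhu,dls,dns,dnu,dny,fgj,fgl,fgs,fgu,fjl,fjy,flu,fny,fsu,fsy,ghs,ghy] rk=30  ker:fhj,fhn,fhu,fls,fns,fnu,ghl,ghn,ghu,gjl,gls,glu,gnu,gny,gsu,gsy,hnu,hsy,lsu,nsy
∂3: piv[dfhj,dfhn,dfhu,dfnu,dgls,dhnu,fgjl,fgls,fglu,fgsu,flsu,fnsy,ghnu] rk=13  ker:fhnu,glsu
b_2=(50−30)−13=7

b_2=7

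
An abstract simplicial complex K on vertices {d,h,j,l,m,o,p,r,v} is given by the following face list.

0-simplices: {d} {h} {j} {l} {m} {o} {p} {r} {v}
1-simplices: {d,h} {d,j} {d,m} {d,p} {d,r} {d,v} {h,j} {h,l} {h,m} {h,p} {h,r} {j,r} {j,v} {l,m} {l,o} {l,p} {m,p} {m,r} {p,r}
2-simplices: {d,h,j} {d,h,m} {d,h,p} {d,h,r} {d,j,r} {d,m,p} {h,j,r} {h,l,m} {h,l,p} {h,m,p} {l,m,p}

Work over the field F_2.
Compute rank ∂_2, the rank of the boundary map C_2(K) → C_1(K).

rank∂_2=8

n_0=9 n_1=19 n_2=11  [Z2]
∂1: piv[dh,dj,dm,dp,dr,dv,hl,lo] rk=8  ker:hj,hm,hp,hr,jr,jv,lm,lp,mp,mr,pr
∂2: piv[dhj,dhm,dhp,dhr,djr,dmp,hlm,hlp] rk=8  ker:hjr,hmp,lmp
rk∂_2=8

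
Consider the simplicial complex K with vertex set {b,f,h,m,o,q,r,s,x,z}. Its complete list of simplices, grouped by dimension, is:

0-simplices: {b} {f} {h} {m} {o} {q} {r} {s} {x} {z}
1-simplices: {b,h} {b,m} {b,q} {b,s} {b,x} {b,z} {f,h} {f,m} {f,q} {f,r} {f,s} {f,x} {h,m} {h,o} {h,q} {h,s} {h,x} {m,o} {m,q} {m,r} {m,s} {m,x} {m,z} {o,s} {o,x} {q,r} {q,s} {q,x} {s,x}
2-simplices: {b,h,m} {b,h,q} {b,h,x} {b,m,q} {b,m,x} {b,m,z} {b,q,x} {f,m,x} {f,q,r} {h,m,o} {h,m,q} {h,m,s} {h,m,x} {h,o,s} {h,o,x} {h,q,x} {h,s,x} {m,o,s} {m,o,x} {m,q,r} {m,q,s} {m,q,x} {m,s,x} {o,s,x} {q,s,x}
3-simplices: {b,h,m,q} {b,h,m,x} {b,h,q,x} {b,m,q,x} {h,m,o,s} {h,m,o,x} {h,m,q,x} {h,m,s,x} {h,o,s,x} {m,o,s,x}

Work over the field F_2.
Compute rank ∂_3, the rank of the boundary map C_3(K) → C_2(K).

rank∂_3=8

n_0=10 n_1=29 n_2=25 n_3=10  [Z2]
∂1: piv[bh,bm,bq,bs,bx,bz,fh,fr,ho] rk=9  ker:fm,fq,fs,fx,hm,hq,hs,hx,mo,mq,mr,ms,mx,mz,os,ox,qr,qs,qx,sx
∂2: piv[bhm,bhq,bhx,bmq,bmx,bmz,bqx,fmx,fqr,hmo,hms,hos,hox,hsx,mqr,mqs] rk=16  ker:hmq,hmx,hqx,mos,mox,mqx,msx,osx,qsx
∂3: piv[bhmq,bhmx,bhqx,bmqx,hmos,hmox,hmsx,hosx] rk=8  ker:hmqx,mosx
rk∂_3=8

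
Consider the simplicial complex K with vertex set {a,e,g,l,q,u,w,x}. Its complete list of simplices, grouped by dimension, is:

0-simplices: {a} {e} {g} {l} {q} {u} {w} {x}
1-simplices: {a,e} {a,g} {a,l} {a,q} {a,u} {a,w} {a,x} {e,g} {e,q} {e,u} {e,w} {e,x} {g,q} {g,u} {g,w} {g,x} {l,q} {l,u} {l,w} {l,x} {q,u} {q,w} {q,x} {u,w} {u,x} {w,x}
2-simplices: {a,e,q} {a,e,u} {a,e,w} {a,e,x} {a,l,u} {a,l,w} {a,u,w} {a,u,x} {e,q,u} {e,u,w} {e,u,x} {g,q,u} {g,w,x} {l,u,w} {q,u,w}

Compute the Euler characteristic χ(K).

n_0=8 n_1=26 n_2=15
χ=+8−26+15=-3

χ(K)=-3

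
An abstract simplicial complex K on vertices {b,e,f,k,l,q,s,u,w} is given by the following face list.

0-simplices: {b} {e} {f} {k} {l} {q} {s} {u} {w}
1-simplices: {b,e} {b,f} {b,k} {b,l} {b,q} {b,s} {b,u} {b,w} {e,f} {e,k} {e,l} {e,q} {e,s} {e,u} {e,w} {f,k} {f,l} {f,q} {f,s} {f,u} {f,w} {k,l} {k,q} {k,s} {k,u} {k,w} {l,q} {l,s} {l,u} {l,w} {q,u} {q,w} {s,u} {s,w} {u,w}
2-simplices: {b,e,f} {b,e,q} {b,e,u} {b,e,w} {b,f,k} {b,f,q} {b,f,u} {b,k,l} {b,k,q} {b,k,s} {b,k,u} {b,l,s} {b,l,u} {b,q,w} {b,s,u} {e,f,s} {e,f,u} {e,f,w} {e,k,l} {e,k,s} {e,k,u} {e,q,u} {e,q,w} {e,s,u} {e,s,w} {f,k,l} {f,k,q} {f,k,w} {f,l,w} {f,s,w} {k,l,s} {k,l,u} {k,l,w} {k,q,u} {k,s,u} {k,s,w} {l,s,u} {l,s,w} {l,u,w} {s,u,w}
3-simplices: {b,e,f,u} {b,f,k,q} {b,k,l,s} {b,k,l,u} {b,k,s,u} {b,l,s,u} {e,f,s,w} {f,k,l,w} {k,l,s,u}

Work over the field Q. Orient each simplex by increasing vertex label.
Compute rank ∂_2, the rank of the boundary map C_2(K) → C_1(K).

rank∂_2=26

n_0=9 n_1=35 n_2=40 n_3=9  [Q]
∂1: piv[be,bf,bk,bl,bq,bs,bu,bw] rk=8  ker:ef,ek,el,eq,es,eu,ew,fk,fl,fq,fs,fu,fw,kl,kq,ks,ku,kw,lq,ls,lu,lw,qu,qw,su,sw,uw
∂2: piv[bef,beq,beu,bew,bfk,bfq,bfu,bkl,bkq,bks,bku,bls,blu,bqw,bsu,efs,efw,ekl,eks,eku,equ,esw,fkl,fkw,flw,luw] rk=26  ker:efu,eqw,esu,fkq,fsw,kls,klu,klw,kqu,ksu,ksw,lsu,lsw,suw
∂3: piv[befu,bfkq,bkls,bklu,bksu,blsu,efsw,fklw] rk=8  ker:klsu
rk∂_2=26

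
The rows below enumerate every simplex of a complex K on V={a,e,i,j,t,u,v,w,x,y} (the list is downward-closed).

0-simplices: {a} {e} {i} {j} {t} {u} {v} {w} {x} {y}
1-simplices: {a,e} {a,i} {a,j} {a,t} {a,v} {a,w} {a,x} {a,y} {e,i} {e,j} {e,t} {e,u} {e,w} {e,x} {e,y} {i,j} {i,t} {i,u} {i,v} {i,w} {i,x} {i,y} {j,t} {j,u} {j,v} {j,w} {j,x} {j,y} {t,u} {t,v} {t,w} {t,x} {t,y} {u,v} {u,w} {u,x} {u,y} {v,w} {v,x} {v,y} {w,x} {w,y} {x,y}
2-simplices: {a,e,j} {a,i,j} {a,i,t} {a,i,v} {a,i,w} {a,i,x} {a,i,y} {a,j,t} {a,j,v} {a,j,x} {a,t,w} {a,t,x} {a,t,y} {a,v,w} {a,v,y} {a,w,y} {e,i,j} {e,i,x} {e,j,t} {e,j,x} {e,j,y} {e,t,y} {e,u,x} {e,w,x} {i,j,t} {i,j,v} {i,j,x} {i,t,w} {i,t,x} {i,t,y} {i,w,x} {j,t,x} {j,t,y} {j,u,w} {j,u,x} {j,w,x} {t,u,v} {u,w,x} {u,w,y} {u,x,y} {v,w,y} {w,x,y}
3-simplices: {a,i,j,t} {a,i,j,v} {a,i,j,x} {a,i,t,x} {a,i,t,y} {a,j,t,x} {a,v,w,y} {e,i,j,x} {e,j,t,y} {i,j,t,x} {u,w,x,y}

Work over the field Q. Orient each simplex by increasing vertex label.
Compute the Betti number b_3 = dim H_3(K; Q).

n_0=10 n_1=43 n_2=42 n_3=11  [Q]
∂1: piv[ae,ai,aj,at,av,aw,ax,ay,eu] rk=9  ker:ei,ej,et,ew,ex,ey,ij,it,iu,iv,iw,ix,iy,jt,ju,jv,jw,jx,jy,tu,tv,tw,tx,ty,uv,uw,ux,uy,vw,vx,vy,wx,wy,xy
∂2: piv[aej,aij,ait,aiv,aiw,aix,aiy,ajt,ajv,ajx,atw,atx,aty,avw,avy,awy,eij,eix,ejt,ejy,ety,eux,ewx,iwx,juw,jux,jwx,tuv,uwy,uxy] rk=30  ker:ejx,ijt,ijv,ijx,itw,itx,ity,jtx,jty,uwx,vwy,wxy
∂3: piv[aijt,aijv,aijx,aitx,aity,ajtx,avwy,eijx,ejty,uwxy] rk=10  ker:ijtx
b_3=(11−10)−0=1

b_3=1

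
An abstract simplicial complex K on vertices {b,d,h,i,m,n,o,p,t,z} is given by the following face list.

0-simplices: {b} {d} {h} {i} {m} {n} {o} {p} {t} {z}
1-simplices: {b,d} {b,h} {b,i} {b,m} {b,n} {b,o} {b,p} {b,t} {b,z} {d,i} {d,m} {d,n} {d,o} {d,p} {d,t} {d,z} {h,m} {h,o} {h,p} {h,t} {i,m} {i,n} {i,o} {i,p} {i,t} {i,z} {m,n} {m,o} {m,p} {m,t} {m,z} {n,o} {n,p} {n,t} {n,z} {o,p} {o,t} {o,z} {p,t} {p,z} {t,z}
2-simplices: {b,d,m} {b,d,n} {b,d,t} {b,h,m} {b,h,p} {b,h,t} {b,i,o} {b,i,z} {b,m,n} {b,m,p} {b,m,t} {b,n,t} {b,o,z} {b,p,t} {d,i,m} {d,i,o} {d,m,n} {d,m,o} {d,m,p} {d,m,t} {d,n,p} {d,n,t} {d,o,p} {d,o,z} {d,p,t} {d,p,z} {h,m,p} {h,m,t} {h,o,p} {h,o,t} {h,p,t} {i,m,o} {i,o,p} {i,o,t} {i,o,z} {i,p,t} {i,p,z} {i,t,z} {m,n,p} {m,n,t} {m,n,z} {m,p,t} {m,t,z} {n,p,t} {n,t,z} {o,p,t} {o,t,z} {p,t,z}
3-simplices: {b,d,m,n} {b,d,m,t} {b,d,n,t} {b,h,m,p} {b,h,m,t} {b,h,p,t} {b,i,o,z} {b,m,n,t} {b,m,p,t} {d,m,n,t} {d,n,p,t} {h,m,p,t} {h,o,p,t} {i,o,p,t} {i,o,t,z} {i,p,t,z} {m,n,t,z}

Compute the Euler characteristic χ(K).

χ(K)=0

n_0=10 n_1=41 n_2=48 n_3=17
χ=+10−41+48−17=0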